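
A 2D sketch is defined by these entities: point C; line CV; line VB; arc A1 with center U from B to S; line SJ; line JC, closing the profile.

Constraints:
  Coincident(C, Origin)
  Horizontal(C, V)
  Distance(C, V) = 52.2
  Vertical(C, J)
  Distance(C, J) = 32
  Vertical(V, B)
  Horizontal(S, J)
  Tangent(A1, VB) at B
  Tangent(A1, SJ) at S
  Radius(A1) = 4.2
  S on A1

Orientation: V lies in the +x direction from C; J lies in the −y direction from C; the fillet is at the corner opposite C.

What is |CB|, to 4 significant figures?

59.14

The virtual corner opposite C is at (52.20, -32.00). Since A1 is tangent to VB there, UB ⟂ VB and tangency of A1 to SJ means the radius US is perpendicular to SJ, with radius 4.2, so the center U sits 4.2 in from both sides at U = (48.00, -27.80). That places the tangent points at B = (52.20, -27.80) on VB and S = (48.00, -32.00) on SJ. Then |CB| = |B − C| = 59.14.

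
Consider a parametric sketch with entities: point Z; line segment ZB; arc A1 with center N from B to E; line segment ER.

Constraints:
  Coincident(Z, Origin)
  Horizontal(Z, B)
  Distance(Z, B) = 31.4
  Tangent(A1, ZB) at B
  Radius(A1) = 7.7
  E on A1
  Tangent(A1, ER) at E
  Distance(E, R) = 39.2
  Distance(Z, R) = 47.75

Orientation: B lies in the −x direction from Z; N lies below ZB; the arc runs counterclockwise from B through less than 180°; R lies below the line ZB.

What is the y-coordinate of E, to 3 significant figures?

-11.9

Z is at the origin; ZB is horizontal with |ZB| = 31.4 and B on the −x side, so B = (-31.4, 0.00). The tangent condition forces NB to be normal to ZB, so N = B + (0, -7.7) = (-31.4, -7.70). Since NE ⟂ ER (tangency), |NR| = √(7.7² + 39.2²) = 39.9 regardless of where E sits on A1. So R lies on both circle(Z, 47.75) and circle(N, 39.9); the below-ZB intersection is R = (-16.6, -44.8). E is the foot of the tangent from R: E = (-37.9, -11.9).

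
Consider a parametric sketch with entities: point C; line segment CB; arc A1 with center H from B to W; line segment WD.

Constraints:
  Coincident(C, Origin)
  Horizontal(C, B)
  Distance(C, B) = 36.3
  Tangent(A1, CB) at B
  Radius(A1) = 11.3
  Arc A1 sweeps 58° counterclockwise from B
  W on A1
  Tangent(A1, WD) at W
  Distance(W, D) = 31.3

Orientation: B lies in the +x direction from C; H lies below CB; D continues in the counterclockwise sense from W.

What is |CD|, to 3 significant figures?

33.4

C is at the origin; C and B share the same y with |CB| = 36.3 and B on the +x side, so B = (36.3, 0.00). The tangent condition forces HB to be normal to CB, so H = B + (0, -11.3) = (36.3, -11.3). On A1, B sits at bearing 90° from H; a 58° counterclockwise sweep puts W at bearing 148°, so W = H + 11.3·(cos 148°, sin 148°) = (26.7, -5.31). Tangency of A1 to WD means the radius HW is perpendicular to WD, so WD runs along (−sin 148°, cos 148°); with |WD| = 31.3, D = (10.1, -31.9). Then |CD| = |D − C| = 33.4.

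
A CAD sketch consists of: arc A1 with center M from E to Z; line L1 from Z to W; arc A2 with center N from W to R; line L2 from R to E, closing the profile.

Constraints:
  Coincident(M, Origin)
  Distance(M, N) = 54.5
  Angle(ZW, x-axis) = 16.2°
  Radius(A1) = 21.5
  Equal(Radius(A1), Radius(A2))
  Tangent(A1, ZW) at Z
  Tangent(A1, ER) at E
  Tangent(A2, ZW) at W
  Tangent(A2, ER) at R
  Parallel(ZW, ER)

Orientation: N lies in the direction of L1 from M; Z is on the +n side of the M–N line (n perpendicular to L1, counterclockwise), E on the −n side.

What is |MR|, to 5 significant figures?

58.588

The slot axis is L1's direction at 16.2°, so u = (cos 16.2°, sin 16.2°) = (0.96029, 0.27899) and n = (−sin 16.2°, cos 16.2°) = (-0.27899, 0.96029). M is at the origin and N lies 54.5 along u from M, so N = 54.5·u = (52.336, 15.205). Tangency of A1 to both parallel lines with radius 21.5 puts Z and E at M ± 21.5·n: Z = (-5.9983, 20.646), E = (5.9983, -20.646). Equal radii place W and R the same way about N: W = N + 21.5·n = (46.338, 35.851), R = N − 21.5·n = (58.334, -5.4413). Then |MR| = |R − M| = 58.588.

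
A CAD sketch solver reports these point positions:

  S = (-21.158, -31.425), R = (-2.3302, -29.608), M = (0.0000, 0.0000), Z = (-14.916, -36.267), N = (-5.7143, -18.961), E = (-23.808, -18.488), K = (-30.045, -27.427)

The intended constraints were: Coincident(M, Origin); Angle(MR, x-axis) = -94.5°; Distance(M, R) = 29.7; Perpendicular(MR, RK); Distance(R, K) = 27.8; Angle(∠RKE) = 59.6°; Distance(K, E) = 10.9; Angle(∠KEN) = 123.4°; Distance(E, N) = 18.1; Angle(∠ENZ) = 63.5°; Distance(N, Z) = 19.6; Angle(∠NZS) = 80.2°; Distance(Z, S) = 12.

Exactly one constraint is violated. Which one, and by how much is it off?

Distance(Z, S) = 12 — off by 4.10.

M = (0.00, 0.00) ✓; MR at -94.50° ✓; |MR| = 29.70 ✓; ∠(MR, RK) = 90.00° ✓; |RK| = 27.80 ✓; ∠RKE = 59.59° ✓; |KE| = 10.90 ✓; ∠KEN = 123.4° ✓; |EN| = 18.10 ✓; ∠ENZ = 63.50° ✓; |NZ| = 19.60 ✓; ∠NZS = 80.20° ✓; |ZS| = 7.900 ✗.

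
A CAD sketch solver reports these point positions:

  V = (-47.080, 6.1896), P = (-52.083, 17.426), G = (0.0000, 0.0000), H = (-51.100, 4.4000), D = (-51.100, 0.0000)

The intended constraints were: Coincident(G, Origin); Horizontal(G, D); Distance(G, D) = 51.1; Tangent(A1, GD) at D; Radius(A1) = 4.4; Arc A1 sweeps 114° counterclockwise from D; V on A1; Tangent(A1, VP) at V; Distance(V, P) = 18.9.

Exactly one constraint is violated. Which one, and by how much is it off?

Distance(V, P) = 18.9 — off by 6.60.

G = (0.00, 0.00) ✓; G.y = 0.00, D.y = 0.00 ✓; |GD| = 51.10 ✓; ∠(HD, DG) = 90.00° ✓; |HD| = 4.400 ✓; bearing(H→V) − bearing(H→D) = 114.0° ✓; |HV| = 4.400 ✓; ∠(HV, VP) = 90.00° ✓; |VP| = 12.30 ✗.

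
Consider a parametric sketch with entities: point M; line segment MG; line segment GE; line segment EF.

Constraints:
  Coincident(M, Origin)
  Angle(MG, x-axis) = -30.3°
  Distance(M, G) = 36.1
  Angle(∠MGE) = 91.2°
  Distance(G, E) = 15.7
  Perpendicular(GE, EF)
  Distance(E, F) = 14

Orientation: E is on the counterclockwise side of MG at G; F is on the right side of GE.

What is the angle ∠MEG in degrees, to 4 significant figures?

65.49°

M is at the origin; MG runs at -30.3° with length 36.1, so G = 36.1·(cos -30.3°, sin -30.3°) = (31.17, -18.21). ∠MGE = 91.2°, so GE runs at -30.3° + (180° − 91.2°) = 58.50° from the x-axis; with |GE| = 15.7, E = G + 15.7·(cos 58.50°, sin 58.50°) = (39.37, -4.827). Then cos ∠MEG = EM·EG / (|EM||EG|), giving 65.49°.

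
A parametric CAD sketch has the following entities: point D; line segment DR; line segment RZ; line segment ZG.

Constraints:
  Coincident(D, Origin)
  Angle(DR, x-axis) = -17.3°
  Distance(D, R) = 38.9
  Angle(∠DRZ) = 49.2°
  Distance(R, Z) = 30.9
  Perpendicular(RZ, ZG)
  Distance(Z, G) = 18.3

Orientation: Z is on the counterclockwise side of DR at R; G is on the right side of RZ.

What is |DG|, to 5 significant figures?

48.061

D is at the origin; DR runs at -17.3° with length 38.9, so R = 38.9·(cos -17.3°, sin -17.3°) = (37.140, -11.568). ∠DRZ = 49.2°, so RZ runs at -17.3° + (180° − 49.2°) = 113.50° from the x-axis; with |RZ| = 30.9, Z = R + 30.9·(cos 113.50°, sin 113.50°) = (24.819, 16.769). The perpendicularity gives ZG at right angles to RZ; with |ZG| = 18.3 on the right of RZ, G = Z + 18.3·(0.91706, 0.39875) = (41.601, 24.066). Then |DG| = |G − D| = 48.061.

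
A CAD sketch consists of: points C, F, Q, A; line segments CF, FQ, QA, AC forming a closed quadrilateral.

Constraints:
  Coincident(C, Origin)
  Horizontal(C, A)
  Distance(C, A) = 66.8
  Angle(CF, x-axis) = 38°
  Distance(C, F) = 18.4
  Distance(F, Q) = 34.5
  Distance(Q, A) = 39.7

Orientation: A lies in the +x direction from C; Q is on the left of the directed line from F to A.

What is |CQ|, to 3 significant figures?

52.9

C is at the origin; C and A share the same y with |CA| = 66.8 and A in +x, so A = (66.8, 0). CF runs at 38.0° with |CF| = 18.4, so F = (14.5, 11.3). Q is determined by |FQ| = 34.5 and |QA| = 39.7 together: it lies at the intersection of circle(F, 34.5) and circle(A, 39.7). With |FA| = 53.5, the foot of the radical line on FA is 23.2 from F and the perpendicular offset is √(34.5² − 23.2²) = 25.6. Taking the left-of-FA solution: Q = (42.5, 31.4).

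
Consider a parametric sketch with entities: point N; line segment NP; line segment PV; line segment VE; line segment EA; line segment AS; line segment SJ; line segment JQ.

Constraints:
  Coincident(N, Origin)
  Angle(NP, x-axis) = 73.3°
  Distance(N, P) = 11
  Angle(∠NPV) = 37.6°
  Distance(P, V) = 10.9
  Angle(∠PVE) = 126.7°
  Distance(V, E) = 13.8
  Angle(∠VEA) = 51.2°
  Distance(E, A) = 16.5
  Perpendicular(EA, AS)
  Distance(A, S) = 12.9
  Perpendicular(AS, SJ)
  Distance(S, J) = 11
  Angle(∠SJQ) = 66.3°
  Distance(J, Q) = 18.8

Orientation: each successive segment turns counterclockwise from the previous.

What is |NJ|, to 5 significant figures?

10.278

N is at the origin; NP runs at 73.3° with length 11.0, so P = (3.1610, 10.536). ∠NPV = 37.6° gives PV at -144.30° from the x-axis; with |PV| = 10.9, V = (-5.6907, 4.1754). ∠PVE = 126.7° gives VE at -91.000° from the x-axis; with |VE| = 13.8, E = (-5.9316, -9.6224). ∠VEA = 51.2° gives EA at 37.800° from the x-axis; with |EA| = 16.5, A = (7.1060, 0.49052). The perpendicularity gives AS at right angles to EA, so AS runs at 127.80°; with |AS| = 12.9, S = (-0.80053, 10.684). AS ⟂ SJ, so SJ runs at -142.20°; with |SJ| = 11.0, J = (-9.4922, 3.9415). Then |NJ| = |J − N| = 10.278.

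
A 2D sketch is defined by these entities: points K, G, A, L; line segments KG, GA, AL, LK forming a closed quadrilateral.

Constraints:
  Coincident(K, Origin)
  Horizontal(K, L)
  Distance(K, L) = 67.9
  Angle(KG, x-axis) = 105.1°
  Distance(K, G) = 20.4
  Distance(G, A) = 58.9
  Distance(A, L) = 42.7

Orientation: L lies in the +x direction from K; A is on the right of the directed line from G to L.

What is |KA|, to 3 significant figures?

41.5

Checks: KG at 105.1° ✓; |GA| = 58.90 ✓; |AL| = 42.70 ✓.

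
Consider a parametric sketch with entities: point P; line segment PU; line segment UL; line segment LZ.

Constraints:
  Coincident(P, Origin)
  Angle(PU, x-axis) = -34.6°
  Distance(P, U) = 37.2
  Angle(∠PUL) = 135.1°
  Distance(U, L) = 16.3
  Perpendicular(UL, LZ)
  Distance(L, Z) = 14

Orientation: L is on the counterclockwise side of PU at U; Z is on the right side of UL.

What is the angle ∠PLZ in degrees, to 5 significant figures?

121.62°

∠PUL = 135.1°, so UL runs at -34.6° + (180° − 135.1°) = 10.300° from the x-axis; with |UL| = 16.3, L = U + 16.3·(cos 10.300°, sin 10.300°) = (46.658, -18.209). The perpendicularity gives LZ at right angles to UL; with |LZ| = 14.0 on the right of UL, Z = L + 14.0·(0.17880, -0.98389) = (49.161, -31.984). Then cos ∠PLZ = LP·LZ / (|LP||LZ|), giving 121.62°.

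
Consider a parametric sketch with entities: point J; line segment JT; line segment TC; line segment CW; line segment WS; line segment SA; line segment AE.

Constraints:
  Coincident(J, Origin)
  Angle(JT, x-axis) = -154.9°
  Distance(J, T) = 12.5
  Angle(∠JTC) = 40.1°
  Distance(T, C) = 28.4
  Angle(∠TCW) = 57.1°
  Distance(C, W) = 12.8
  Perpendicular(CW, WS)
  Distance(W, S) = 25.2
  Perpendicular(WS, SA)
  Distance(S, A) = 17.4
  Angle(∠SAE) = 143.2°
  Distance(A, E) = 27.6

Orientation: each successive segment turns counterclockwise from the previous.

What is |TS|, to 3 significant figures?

2.96

∠TCW = 57.1° gives CW at 108° from the x-axis; with |CW| = 12.8, W = (12.2, -0.473). The perpendicularity gives WS at right angles to CW, so WS runs at -162°; with |WS| = 25.2, S = (-11.8, -8.22). Then |TS| = |S − T| = 2.96.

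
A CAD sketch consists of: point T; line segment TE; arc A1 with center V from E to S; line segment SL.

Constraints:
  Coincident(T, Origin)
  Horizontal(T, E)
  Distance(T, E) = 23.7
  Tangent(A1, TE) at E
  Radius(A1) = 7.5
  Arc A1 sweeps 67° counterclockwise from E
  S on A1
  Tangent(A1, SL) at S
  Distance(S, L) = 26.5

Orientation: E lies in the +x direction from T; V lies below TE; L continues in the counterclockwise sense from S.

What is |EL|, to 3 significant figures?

33.7

T is at the origin; TE is horizontal with |TE| = 23.7 and E on the +x side, so E = (23.7, 0.00). The tangent condition forces VE to be normal to TE, so V = E + (0, -7.5) = (23.7, -7.50). On A1, E sits at bearing 90° from V; a 67° counterclockwise sweep puts S at bearing 157°, so S = V + 7.5·(cos 157°, sin 157°) = (16.8, -4.57). Tangency of A1 to SL means the radius VS is perpendicular to SL, so SL runs along (−sin 157°, cos 157°); with |SL| = 26.5, L = (6.44, -29.0). Then |EL| = |L − E| = 33.7.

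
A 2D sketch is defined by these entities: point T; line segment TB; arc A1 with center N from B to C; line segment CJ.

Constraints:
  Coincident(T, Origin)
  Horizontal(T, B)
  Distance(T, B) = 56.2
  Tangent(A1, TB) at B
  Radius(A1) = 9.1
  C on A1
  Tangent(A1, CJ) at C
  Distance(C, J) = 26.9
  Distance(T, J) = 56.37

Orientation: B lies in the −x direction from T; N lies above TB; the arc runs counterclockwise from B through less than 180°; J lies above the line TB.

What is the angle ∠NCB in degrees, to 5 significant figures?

48.059°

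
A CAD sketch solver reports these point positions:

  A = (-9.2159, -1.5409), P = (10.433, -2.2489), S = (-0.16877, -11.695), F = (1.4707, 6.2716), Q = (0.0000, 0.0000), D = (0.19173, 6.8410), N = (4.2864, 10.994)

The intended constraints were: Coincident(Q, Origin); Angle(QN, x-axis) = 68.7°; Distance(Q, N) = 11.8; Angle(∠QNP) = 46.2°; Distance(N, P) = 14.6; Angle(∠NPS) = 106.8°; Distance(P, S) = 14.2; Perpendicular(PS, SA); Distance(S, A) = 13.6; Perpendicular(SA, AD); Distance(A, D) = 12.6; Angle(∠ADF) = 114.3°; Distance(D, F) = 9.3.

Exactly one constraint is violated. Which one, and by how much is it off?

Distance(D, F) = 9.3 — off by 7.90.

Q = (0.00, 0.00) ✓; QN at 68.70° ✓; |QN| = 11.80 ✓; ∠QNP = 46.20° ✓; |NP| = 14.60 ✓; ∠NPS = 106.8° ✓; |PS| = 14.20 ✓; ∠(PS, SA) = 90.00° ✓; |SA| = 13.60 ✓; ∠(SA, AD) = 90.00° ✓; |AD| = 12.60 ✓; ∠ADF = 114.3° ✓; |DF| = 1.400 ✗.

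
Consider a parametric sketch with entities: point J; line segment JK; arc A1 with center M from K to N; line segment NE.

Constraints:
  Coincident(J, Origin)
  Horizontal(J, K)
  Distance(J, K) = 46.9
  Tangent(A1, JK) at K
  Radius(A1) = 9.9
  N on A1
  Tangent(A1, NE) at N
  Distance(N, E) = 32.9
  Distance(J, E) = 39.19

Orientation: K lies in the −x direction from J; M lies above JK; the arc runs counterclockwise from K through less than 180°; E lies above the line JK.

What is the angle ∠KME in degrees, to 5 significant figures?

131.95°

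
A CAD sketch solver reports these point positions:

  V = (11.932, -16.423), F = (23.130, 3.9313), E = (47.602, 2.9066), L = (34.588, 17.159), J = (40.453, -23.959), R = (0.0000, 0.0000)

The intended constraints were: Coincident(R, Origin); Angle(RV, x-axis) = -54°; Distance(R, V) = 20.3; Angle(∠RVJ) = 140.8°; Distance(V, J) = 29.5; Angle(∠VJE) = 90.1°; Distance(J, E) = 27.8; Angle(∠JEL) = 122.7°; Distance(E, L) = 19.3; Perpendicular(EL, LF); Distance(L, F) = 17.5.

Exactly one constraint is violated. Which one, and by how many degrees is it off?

Perpendicular(EL, LF) — off by 6.70°.

R = (0.00, 0.00) ✓; RV at -54.00° ✓; |RV| = 20.30 ✓; ∠RVJ = 140.8° ✓; |VJ| = 29.50 ✓; ∠VJE = 90.10° ✓; |JE| = 27.80 ✓; ∠JEL = 122.7° ✓; |EL| = 19.30 ✓; ∠(EL, LF) = 96.70° ✗; |LF| = 17.50 ✓.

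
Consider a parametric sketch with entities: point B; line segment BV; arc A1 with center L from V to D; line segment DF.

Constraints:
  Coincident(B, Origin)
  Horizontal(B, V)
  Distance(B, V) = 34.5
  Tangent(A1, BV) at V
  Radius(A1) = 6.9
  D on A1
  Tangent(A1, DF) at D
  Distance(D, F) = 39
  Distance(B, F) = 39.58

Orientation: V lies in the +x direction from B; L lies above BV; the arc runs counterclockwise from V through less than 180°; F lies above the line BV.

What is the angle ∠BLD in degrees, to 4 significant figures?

143.6°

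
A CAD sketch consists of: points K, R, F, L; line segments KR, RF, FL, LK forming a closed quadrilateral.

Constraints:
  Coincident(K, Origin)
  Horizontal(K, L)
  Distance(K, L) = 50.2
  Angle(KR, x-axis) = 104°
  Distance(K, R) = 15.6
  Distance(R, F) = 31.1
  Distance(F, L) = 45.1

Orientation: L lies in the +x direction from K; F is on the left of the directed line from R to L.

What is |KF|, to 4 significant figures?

40.03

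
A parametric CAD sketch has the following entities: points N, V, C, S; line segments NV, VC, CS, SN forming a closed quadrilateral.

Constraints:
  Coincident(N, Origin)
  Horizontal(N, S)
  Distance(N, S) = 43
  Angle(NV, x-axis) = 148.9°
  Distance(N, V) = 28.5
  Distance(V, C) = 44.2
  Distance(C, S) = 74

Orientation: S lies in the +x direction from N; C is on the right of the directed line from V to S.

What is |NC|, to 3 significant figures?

38.6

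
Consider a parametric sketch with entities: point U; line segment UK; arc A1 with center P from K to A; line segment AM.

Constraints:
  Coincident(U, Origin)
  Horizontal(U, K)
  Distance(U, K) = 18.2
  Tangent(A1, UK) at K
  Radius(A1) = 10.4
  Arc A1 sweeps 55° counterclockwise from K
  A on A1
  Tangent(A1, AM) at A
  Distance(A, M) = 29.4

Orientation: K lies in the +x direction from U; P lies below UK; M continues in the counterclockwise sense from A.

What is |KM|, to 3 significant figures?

38.2

U is at the origin; U and K share the same y with |UK| = 18.2 and K on the +x side, so K = (18.2, 0.00). A1 meets UK tangentially, so PK is at right angles to UK, so P = K + (0, -10.4) = (18.2, -10.4). On A1, K sits at bearing 90° from P; a 55° counterclockwise sweep puts A at bearing 145°, so A = P + 10.4·(cos 145°, sin 145°) = (9.68, -4.43). Since A1 is tangent to AM there, PA ⟂ AM, so AM runs along (−sin 145°, cos 145°); with |AM| = 29.4, M = (-7.18, -28.5). Then |KM| = |M − K| = 38.2.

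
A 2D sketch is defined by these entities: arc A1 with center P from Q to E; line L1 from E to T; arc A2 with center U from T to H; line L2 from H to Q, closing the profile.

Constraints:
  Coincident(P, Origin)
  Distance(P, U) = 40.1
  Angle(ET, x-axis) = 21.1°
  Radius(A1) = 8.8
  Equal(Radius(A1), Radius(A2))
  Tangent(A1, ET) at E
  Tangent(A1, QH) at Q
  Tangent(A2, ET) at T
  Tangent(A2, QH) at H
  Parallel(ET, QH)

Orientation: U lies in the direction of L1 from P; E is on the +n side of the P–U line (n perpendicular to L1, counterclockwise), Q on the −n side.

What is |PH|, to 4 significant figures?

41.05

The slot axis is L1's direction at 21.1°, so u = (cos 21.1°, sin 21.1°) = (0.9330, 0.3600) and n = (−sin 21.1°, cos 21.1°) = (-0.3600, 0.9330). P is at the origin and U lies 40.1 along u from P, so U = 40.1·u = (37.41, 14.44). Tangency of A1 to both parallel lines with radius 8.8 puts E and Q at P ± 8.8·n: E = (-3.168, 8.210), Q = (3.168, -8.210). Equal radii place T and H the same way about U: T = U + 8.8·n = (34.24, 22.65), H = U − 8.8·n = (40.58, 6.226). Then |PH| = |H − P| = 41.05.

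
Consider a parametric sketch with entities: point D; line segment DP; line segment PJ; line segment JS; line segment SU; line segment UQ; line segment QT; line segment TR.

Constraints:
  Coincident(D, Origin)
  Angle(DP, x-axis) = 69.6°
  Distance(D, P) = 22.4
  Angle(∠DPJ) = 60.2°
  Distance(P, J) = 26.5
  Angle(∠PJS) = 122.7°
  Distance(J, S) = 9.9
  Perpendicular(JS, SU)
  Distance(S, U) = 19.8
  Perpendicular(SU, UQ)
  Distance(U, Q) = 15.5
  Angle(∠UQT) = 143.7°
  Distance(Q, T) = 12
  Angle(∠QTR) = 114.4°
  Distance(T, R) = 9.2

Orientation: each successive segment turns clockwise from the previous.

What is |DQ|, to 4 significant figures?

14.13

D is at the origin; DP runs at 69.6° with length 22.4, so P = (7.808, 21.00). ∠DPJ = 60.2° gives PJ at -50.20° from the x-axis; with |PJ| = 26.5, J = (24.77, 0.6356). ∠PJS = 122.7° gives JS at -107.5° from the x-axis; with |JS| = 9.9, S = (21.79, -8.806). JS ⟂ SU, so SU runs at 162.5°; with |SU| = 19.8, U = (2.910, -2.852). The perpendicularity gives UQ at right angles to SU, so UQ runs at 72.50°; with |UQ| = 15.5, Q = (7.571, 11.93). Then |DQ| = |Q − D| = 14.13.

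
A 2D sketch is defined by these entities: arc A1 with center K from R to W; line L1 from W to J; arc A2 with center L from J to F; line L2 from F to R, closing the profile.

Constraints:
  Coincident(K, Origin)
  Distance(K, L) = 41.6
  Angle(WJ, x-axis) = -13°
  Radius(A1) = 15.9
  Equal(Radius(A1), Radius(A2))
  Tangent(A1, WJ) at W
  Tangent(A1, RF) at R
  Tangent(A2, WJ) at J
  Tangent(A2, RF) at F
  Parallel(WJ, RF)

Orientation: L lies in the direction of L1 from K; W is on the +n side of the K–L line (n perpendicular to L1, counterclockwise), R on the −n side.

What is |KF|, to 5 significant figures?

44.535

Tangency of A1 to both parallel lines with radius 15.9 puts W and R at K ± 15.9·n: W = (3.5767, 15.492), R = (-3.5767, -15.492). Equal radii place J and F the same way about L: J = L + 15.9·n = (44.111, 6.1345), F = L − 15.9·n = (36.957, -24.850). Then |KF| = |F − K| = 44.535.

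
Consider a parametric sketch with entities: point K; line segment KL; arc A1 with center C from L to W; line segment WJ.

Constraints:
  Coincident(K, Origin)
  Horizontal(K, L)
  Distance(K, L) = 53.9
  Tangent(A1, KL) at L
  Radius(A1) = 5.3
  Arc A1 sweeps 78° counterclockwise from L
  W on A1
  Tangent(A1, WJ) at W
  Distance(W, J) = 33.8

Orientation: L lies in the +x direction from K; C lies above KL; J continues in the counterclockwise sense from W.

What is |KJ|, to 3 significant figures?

75.9

On A1, L sits at bearing -90° from C; a 78° counterclockwise sweep puts W at bearing -12°, so W = C + 5.3·(cos -12°, sin -12°) = (59.1, 4.20). Since A1 is tangent to WJ there, CW ⟂ WJ, so WJ runs along (−sin -12°, cos -12°); with |WJ| = 33.8, J = (66.1, 37.3). Then |KJ| = |J − K| = 75.9.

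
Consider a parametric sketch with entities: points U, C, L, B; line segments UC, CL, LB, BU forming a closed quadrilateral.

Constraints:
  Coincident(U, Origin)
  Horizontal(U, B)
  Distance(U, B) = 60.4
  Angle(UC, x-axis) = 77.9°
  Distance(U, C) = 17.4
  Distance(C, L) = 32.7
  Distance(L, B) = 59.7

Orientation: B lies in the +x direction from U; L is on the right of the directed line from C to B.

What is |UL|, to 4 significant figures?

15.92

Checks: |CL| = 32.70 ✓; |LB| = 59.70 ✓.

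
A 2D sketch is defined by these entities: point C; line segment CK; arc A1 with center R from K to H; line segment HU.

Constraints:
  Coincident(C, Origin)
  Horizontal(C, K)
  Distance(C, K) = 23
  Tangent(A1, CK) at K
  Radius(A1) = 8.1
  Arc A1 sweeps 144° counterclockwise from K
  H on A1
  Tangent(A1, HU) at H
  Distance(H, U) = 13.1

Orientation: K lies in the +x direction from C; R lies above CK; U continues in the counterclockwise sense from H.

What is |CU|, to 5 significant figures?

28.182

On A1, K sits at bearing -90° from R; a 144° counterclockwise sweep puts H at bearing 54°, so H = R + 8.1·(cos 54°, sin 54°) = (27.761, 14.653). Since A1 is tangent to HU there, RH ⟂ HU, so HU runs along (−sin 54°, cos 54°); with |HU| = 13.1, U = (17.163, 22.353). Then |CU| = |U − C| = 28.182.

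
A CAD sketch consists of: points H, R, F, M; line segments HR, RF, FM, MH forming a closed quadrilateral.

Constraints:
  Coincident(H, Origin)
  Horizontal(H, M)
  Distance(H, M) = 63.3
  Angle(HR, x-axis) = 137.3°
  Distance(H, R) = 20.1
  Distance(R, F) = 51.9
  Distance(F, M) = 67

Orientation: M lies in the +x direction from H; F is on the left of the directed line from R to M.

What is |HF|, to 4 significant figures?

55.58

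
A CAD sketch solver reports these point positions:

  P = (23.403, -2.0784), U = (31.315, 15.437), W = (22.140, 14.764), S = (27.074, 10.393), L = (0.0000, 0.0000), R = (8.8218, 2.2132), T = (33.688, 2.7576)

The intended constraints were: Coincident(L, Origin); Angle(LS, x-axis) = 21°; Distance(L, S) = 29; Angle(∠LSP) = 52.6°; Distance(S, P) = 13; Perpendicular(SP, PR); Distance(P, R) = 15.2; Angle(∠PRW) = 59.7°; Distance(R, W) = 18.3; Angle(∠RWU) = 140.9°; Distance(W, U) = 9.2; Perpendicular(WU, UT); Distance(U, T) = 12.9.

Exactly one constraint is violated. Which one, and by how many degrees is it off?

Perpendicular(WU, UT) — off by 6.41°.

L = (0.00, 0.00) ✓; LS at 21.00° ✓; |LS| = 29.00 ✓; ∠LSP = 52.60° ✓; |SP| = 13.00 ✓; ∠(SP, PR) = 90.00° ✓; |PR| = 15.20 ✓; ∠PRW = 59.70° ✓; |RW| = 18.30 ✓; ∠RWU = 140.9° ✓; |WU| = 9.200 ✓; ∠(WU, UT) = 83.59° ✗; |UT| = 12.90 ✓.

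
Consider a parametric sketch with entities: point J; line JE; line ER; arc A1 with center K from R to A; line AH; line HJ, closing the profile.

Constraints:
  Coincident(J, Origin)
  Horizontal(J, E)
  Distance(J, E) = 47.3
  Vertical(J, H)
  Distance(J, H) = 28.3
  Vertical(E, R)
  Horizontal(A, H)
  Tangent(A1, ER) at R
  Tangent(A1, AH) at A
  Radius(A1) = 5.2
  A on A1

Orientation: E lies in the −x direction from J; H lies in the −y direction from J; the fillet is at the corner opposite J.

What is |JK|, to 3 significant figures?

48.0

J is at the origin; JE is horizontal with |JE| = 47.3 and E on the −x side, so E = (-47.3, 0.00). JH is vertical with |JH| = 28.3 and H on the −y side, so H = (0.00, -28.3). The virtual corner opposite J is at (-47.3, -28.3). A1 meets ER tangentially, so KR is at right angles to ER and tangency of A1 to AH means the radius KA is perpendicular to AH, with radius 5.2, so the center K sits 5.2 in from both sides at K = (-42.1, -23.1). Then |JK| = |K − J| = 48.0.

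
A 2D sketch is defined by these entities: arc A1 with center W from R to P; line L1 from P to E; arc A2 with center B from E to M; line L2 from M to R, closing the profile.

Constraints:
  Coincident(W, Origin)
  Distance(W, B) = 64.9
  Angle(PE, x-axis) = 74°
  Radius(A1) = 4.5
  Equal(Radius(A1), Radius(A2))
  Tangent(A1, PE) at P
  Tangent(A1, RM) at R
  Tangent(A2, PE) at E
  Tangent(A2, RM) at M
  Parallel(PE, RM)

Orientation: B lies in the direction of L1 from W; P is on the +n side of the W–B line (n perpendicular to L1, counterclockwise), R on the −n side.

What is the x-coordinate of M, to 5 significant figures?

22.215

The slot axis is L1's direction at 74.0°, so u = (cos 74.0°, sin 74.0°) = (0.27564, 0.96126) and n = (−sin 74.0°, cos 74.0°) = (-0.96126, 0.27564). W is at the origin and B lies 64.9 along u from W, so B = 64.9·u = (17.889, 62.386). Tangency of A1 to both parallel lines with radius 4.5 puts P and R at W ± 4.5·n: P = (-4.3257, 1.2404), R = (4.3257, -1.2404). Equal radii place E and M the same way about B: E = B + 4.5·n = (13.563, 63.626), M = B − 4.5·n = (22.215, 61.146). So M.x = 22.215.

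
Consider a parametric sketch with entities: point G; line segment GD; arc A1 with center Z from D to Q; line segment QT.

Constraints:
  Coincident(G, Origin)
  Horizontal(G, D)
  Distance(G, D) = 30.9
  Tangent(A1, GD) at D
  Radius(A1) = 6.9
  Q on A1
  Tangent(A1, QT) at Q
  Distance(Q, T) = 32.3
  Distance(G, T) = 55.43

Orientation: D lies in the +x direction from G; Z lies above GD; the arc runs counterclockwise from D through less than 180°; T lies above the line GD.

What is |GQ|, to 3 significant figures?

38.3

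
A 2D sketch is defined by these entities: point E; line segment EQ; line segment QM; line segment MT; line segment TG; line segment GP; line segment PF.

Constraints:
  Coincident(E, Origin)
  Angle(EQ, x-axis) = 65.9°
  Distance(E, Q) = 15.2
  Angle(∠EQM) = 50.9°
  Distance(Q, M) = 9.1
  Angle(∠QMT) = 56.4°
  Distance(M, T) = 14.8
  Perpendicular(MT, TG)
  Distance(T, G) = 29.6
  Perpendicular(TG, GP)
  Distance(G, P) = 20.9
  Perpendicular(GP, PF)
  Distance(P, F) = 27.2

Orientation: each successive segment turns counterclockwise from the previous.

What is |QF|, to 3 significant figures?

12.3

E is at the origin; EQ runs at 65.9° with length 15.2, so Q = (6.21, 13.9). ∠EQM = 50.9° gives QM at -165° from the x-axis; with |QM| = 9.1, M = (-2.58, 11.5). ∠QMT = 56.4° gives MT at -41.4° from the x-axis; with |MT| = 14.8, T = (8.52, 1.73). MT ⟂ TG, so TG runs at 48.6°; with |TG| = 29.6, G = (28.1, 23.9). The perpendicularity gives GP at right angles to TG, so GP runs at 139°; with |GP| = 20.9, P = (12.4, 37.8). The perpendicularity gives PF at right angles to GP, so PF runs at -131°; with |PF| = 27.2, F = (-5.57, 17.4). Then |QF| = |F − Q| = 12.3.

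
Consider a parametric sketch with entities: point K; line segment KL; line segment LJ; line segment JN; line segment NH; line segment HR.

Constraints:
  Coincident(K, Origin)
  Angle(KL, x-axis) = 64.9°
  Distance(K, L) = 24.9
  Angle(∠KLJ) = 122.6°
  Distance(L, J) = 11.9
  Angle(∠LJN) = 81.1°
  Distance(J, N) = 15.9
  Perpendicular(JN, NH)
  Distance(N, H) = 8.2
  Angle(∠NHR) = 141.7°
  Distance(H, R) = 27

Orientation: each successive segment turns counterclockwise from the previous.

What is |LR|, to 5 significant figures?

17.834

K is at the origin; KL runs at 64.9° with length 24.9, so L = (10.563, 22.549). ∠KLJ = 122.6° gives LJ at 122.30° from the x-axis; with |LJ| = 11.9, J = (4.2038, 32.607). ∠LJN = 81.1° gives JN at -138.80° from the x-axis; with |JN| = 15.9, N = (-7.7596, 22.134). JN is perpendicular to NH, so NH runs at -48.800°; with |NH| = 8.2, H = (-2.3584, 15.964). ∠NHR = 141.7° gives HR at -10.500° from the x-axis; with |HR| = 27.0, R = (24.190, 11.044). Then |LR| = |R − L| = 17.834.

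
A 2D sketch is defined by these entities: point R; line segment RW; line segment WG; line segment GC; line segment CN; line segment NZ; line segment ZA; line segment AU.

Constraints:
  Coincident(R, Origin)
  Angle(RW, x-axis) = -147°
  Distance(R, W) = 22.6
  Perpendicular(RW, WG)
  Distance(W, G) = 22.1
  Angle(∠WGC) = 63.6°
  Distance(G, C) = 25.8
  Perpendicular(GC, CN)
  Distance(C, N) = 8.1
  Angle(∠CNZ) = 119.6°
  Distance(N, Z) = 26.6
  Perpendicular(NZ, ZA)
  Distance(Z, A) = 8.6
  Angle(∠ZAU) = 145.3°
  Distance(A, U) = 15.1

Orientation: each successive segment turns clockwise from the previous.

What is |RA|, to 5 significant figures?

31.900

R is at the origin; RW runs at -147.0° with length 22.6, so W = (-18.954, -12.309). The perpendicularity gives WG at right angles to RW, so WG runs at 123.00°; with |WG| = 22.1, G = (-30.990, 6.2258). ∠WGC = 63.6° gives GC at 6.6000° from the x-axis; with |GC| = 25.8, C = (-5.3615, 9.1912). The perpendicularity gives CN at right angles to GC, so CN runs at -83.400°; with |CN| = 8.1, N = (-4.4305, 1.1448). ∠CNZ = 119.6° gives NZ at -143.80° from the x-axis; with |NZ| = 26.6, Z = (-25.896, -14.565). NZ ⟂ ZA, so ZA runs at 126.20°; with |ZA| = 8.6, A = (-30.975, -7.6254). Then |RA| = |A − R| = 31.900.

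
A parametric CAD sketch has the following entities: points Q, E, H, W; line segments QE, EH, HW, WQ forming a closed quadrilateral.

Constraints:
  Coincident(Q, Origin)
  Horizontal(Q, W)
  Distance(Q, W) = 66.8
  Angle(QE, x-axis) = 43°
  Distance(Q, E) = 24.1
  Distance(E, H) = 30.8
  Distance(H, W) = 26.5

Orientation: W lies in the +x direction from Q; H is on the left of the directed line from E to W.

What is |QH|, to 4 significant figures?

51.92

Q is at the origin; QW is horizontal with |QW| = 66.8 and W in +x, so W = (66.8, 0). QE runs at 43.0° with |QE| = 24.1, so E = (17.63, 16.44). H is determined by |EH| = 30.8 and |HW| = 26.5 together: it lies at the intersection of circle(E, 30.8) and circle(W, 26.5). With |EW| = 51.85, the foot of the radical line on EW is 28.30 from E and the perpendicular offset is √(30.8² − 28.30²) = 12.15. Taking the left-of-EW solution: H = (48.32, 18.99).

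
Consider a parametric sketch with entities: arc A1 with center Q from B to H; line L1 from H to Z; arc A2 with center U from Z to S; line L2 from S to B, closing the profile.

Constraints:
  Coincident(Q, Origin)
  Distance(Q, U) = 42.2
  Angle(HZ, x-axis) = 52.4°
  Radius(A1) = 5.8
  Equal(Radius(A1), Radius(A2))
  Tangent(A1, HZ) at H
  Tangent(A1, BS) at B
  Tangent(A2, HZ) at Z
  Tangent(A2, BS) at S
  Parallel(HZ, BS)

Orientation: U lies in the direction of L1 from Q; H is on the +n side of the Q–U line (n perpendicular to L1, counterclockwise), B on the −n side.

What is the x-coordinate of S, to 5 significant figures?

30.343

The slot axis is L1's direction at 52.4°, so u = (cos 52.4°, sin 52.4°) = (0.61015, 0.79229) and n = (−sin 52.4°, cos 52.4°) = (-0.79229, 0.61015). Q is at the origin and U lies 42.2 along u from Q, so U = 42.2·u = (25.748, 33.435). Tangency of A1 to both parallel lines with radius 5.8 puts H and B at Q ± 5.8·n: H = (-4.5953, 3.5388), B = (4.5953, -3.5388). Equal radii place Z and S the same way about U: Z = U + 5.8·n = (21.153, 36.973), S = U − 5.8·n = (30.343, 29.896). So S.x = 30.343.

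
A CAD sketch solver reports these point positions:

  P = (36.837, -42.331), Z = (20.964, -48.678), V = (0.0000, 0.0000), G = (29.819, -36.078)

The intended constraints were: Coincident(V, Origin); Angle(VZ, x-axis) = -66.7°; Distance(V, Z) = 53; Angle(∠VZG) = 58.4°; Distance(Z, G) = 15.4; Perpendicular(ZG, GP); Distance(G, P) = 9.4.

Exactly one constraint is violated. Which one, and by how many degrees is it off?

Perpendicular(ZG, GP) — off by 6.60°.

V = (0.00, 0.00) ✓; VZ at -66.70° ✓; |VZ| = 53.00 ✓; ∠VZG = 58.40° ✓; |ZG| = 15.40 ✓; ∠(ZG, GP) = 96.60° ✗; |GP| = 9.400 ✓.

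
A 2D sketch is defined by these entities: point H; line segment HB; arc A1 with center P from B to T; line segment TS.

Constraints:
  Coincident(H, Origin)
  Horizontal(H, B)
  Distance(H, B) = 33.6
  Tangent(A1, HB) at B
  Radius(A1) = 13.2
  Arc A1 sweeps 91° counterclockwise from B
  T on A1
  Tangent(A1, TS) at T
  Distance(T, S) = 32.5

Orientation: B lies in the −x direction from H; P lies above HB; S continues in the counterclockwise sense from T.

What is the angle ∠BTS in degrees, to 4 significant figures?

134.5°

H is at the origin; H and B share the same y with |HB| = 33.6 and B on the −x side, so B = (-33.60, 0.000). Tangency of A1 to HB means the radius PB is perpendicular to HB, so P = B + (0, 13.2) = (-33.60, 13.20). On A1, B sits at bearing -90° from P; a 91° counterclockwise sweep puts T at bearing 1°, so T = P + 13.2·(cos 1°, sin 1°) = (-20.40, 13.43). A1 meets TS tangentially, so PT is at right angles to TS, so TS runs along (−sin 1°, cos 1°); with |TS| = 32.5, S = (-20.97, 45.93). Then cos ∠BTS = TB·TS / (|TB||TS|), giving 134.5°.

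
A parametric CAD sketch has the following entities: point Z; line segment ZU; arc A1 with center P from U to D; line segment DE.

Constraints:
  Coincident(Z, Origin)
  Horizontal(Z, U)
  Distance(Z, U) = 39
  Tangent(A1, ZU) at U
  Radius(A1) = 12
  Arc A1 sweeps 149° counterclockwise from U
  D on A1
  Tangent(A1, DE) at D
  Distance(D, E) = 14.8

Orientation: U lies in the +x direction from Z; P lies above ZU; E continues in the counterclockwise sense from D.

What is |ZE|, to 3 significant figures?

44.2

Z is at the origin; ZU is horizontal with |ZU| = 39.0 and U on the +x side, so U = (39.0, 0.00). Tangency of A1 to ZU means the radius PU is perpendicular to ZU, so P = U + (0, 12) = (39.0, 12.0). On A1, U sits at bearing -90° from P; a 149° counterclockwise sweep puts D at bearing 59°, so D = P + 12.0·(cos 59°, sin 59°) = (45.2, 22.3). A1 meets DE tangentially, so PD is at right angles to DE, so DE runs along (−sin 59°, cos 59°); with |DE| = 14.8, E = (32.5, 29.9). Then |ZE| = |E − Z| = 44.2.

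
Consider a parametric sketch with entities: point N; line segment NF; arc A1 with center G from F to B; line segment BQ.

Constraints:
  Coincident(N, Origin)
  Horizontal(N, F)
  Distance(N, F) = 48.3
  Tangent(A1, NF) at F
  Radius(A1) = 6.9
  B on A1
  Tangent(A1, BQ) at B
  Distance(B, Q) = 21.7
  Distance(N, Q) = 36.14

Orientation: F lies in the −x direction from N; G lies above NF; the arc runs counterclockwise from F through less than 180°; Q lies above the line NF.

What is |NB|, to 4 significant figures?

42.83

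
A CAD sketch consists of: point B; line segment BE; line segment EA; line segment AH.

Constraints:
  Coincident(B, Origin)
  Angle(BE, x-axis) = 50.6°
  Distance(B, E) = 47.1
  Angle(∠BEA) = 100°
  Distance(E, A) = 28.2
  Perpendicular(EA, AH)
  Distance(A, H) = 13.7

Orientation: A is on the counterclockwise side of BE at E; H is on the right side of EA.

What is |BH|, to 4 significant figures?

70.24

B is at the origin; BE runs at 50.6° with length 47.1, so E = 47.1·(cos 50.6°, sin 50.6°) = (29.90, 36.40). ∠BEA = 100.0°, so EA runs at 50.6° + (180° − 100.0°) = 130.6° from the x-axis; with |EA| = 28.2, A = E + 28.2·(cos 130.6°, sin 130.6°) = (11.54, 57.81). The perpendicularity gives AH at right angles to EA; with |AH| = 13.7 on the right of EA, H = A + 13.7·(0.7593, 0.6508) = (21.95, 66.72). Then |BH| = |H − B| = 70.24.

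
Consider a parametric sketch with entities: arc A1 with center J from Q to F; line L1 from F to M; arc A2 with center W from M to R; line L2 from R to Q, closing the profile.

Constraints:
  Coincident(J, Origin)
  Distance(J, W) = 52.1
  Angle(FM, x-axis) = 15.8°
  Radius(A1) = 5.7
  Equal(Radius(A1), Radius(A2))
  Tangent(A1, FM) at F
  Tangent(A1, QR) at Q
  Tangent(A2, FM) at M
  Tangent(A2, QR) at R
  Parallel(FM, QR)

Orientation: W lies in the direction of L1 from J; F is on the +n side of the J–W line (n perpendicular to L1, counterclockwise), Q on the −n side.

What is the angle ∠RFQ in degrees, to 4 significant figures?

77.66°

The slot axis is L1's direction at 15.8°, so u = (cos 15.8°, sin 15.8°) = (0.9622, 0.2723) and n = (−sin 15.8°, cos 15.8°) = (-0.2723, 0.9622). J is at the origin and W lies 52.1 along u from J, so W = 52.1·u = (50.13, 14.19). Tangency of A1 to both parallel lines with radius 5.7 puts F and Q at J ± 5.7·n: F = (-1.552, 5.485), Q = (1.552, -5.485). Equal radii place M and R the same way about W: M = W + 5.7·n = (48.58, 19.67), R = W − 5.7·n = (51.68, 8.701). Then cos ∠RFQ = FR·FQ / (|FR||FQ|), giving 77.66°.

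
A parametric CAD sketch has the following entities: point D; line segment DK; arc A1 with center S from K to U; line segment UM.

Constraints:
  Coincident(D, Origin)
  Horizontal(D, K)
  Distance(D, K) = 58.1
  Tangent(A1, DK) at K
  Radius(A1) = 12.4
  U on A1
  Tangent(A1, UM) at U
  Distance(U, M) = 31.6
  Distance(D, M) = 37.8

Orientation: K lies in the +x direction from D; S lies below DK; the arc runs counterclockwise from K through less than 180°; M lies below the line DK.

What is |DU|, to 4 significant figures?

49.38

Checks: |SU| = 12.40 ✓; ∠(SU, UM) = 90.00° ✓; |UM| = 31.60 ✓; |DM| = 37.80 ✓.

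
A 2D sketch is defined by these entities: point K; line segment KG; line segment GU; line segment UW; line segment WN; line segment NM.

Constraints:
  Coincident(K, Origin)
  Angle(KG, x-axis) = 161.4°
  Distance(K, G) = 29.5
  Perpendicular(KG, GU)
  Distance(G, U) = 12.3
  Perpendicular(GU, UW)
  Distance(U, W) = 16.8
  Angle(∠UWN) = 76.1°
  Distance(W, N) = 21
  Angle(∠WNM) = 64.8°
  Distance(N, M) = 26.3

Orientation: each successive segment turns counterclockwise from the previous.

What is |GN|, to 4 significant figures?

14.27

K is at the origin; KG runs at 161.4° with length 29.5, so G = (-27.96, 9.409). KG ⟂ GU, so GU runs at -108.6°; with |GU| = 12.3, U = (-31.88, -2.248). GU ⟂ UW, so UW runs at -18.60°; with |UW| = 16.8, W = (-15.96, -7.607). ∠UWN = 76.1° gives WN at 85.30° from the x-axis; with |WN| = 21.0, N = (-14.24, 13.32). Then |GN| = |N − G| = 14.27.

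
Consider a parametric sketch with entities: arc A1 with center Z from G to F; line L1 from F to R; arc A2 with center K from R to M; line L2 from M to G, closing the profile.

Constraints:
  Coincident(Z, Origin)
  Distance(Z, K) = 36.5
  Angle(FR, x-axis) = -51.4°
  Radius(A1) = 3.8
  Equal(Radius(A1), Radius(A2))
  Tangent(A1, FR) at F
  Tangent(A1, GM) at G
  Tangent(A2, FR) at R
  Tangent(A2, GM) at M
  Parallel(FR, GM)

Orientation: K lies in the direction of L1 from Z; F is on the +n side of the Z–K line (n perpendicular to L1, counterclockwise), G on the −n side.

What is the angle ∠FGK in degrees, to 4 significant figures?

84.06°

The slot axis is L1's direction at -51.4°, so u = (cos -51.4°, sin -51.4°) = (0.6239, -0.7815) and n = (−sin -51.4°, cos -51.4°) = (0.7815, 0.6239). Z is at the origin and K lies 36.5 along u from Z, so K = 36.5·u = (22.77, -28.53). Tangency of A1 to both parallel lines with radius 3.8 puts F and G at Z ± 3.8·n: F = (2.970, 2.371), G = (-2.970, -2.371). Then cos ∠FGK = GF·GK / (|GF||GK|), giving 84.06°.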